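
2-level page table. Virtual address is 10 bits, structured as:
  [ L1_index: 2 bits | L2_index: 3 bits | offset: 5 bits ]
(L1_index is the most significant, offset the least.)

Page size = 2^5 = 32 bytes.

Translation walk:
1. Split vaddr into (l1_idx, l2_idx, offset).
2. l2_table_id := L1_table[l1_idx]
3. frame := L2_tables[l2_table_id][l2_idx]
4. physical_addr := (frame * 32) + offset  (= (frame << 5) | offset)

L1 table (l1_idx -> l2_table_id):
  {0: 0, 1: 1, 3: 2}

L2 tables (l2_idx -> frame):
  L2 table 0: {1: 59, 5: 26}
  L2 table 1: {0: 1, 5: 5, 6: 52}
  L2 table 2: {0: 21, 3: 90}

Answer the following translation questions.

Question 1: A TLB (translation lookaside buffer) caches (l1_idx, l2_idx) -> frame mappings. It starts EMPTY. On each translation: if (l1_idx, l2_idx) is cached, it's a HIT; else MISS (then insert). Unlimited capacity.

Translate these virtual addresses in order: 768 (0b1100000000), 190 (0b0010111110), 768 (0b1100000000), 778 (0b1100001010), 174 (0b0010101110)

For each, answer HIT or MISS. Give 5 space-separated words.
vaddr=768: (3,0) not in TLB -> MISS, insert
vaddr=190: (0,5) not in TLB -> MISS, insert
vaddr=768: (3,0) in TLB -> HIT
vaddr=778: (3,0) in TLB -> HIT
vaddr=174: (0,5) in TLB -> HIT

Answer: MISS MISS HIT HIT HIT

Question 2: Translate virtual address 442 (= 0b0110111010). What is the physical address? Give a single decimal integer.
Answer: 186

Derivation:
vaddr = 442 = 0b0110111010
Split: l1_idx=1, l2_idx=5, offset=26
L1[1] = 1
L2[1][5] = 5
paddr = 5 * 32 + 26 = 186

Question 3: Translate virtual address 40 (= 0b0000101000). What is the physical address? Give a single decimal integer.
vaddr = 40 = 0b0000101000
Split: l1_idx=0, l2_idx=1, offset=8
L1[0] = 0
L2[0][1] = 59
paddr = 59 * 32 + 8 = 1896

Answer: 1896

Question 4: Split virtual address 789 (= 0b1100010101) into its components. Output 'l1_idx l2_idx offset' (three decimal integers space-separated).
Answer: 3 0 21

Derivation:
vaddr = 789 = 0b1100010101
  top 2 bits -> l1_idx = 3
  next 3 bits -> l2_idx = 0
  bottom 5 bits -> offset = 21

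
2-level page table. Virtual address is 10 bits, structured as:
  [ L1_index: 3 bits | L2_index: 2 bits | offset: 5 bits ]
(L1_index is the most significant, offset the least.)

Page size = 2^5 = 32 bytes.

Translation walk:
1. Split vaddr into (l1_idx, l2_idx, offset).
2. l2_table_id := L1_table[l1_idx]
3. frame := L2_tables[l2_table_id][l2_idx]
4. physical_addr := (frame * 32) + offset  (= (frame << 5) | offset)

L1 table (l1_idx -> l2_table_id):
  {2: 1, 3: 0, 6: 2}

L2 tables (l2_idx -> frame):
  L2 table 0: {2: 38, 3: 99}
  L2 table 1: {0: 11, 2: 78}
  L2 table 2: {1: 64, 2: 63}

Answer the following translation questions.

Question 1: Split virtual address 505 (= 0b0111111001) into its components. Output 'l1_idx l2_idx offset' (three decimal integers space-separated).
Answer: 3 3 25

Derivation:
vaddr = 505 = 0b0111111001
  top 3 bits -> l1_idx = 3
  next 2 bits -> l2_idx = 3
  bottom 5 bits -> offset = 25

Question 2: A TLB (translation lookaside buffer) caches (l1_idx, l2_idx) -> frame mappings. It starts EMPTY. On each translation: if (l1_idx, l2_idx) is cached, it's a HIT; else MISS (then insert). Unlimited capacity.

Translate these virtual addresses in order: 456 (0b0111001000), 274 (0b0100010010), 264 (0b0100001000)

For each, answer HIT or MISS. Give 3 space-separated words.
Answer: MISS MISS HIT

Derivation:
vaddr=456: (3,2) not in TLB -> MISS, insert
vaddr=274: (2,0) not in TLB -> MISS, insert
vaddr=264: (2,0) in TLB -> HIT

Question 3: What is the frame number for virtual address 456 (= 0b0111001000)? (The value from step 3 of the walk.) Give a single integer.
vaddr = 456: l1_idx=3, l2_idx=2
L1[3] = 0; L2[0][2] = 38

Answer: 38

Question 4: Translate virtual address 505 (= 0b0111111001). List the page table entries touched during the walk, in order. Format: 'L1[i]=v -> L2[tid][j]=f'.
Answer: L1[3]=0 -> L2[0][3]=99

Derivation:
vaddr = 505 = 0b0111111001
Split: l1_idx=3, l2_idx=3, offset=25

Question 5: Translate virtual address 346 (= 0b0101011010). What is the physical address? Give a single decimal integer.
vaddr = 346 = 0b0101011010
Split: l1_idx=2, l2_idx=2, offset=26
L1[2] = 1
L2[1][2] = 78
paddr = 78 * 32 + 26 = 2522

Answer: 2522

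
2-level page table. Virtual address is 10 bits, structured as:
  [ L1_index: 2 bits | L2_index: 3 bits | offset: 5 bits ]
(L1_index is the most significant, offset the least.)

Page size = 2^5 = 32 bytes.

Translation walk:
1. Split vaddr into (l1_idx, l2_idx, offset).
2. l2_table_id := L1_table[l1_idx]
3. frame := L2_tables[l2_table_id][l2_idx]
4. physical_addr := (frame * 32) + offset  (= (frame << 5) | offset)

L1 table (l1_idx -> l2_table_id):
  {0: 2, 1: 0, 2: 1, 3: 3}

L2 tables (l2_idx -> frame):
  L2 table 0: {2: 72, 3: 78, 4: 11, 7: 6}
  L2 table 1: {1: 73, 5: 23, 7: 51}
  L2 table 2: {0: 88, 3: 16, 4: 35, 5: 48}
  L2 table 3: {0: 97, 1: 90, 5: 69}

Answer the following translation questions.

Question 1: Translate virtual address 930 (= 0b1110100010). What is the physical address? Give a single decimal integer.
vaddr = 930 = 0b1110100010
Split: l1_idx=3, l2_idx=5, offset=2
L1[3] = 3
L2[3][5] = 69
paddr = 69 * 32 + 2 = 2210

Answer: 2210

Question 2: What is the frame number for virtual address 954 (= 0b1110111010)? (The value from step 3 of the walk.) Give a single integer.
Answer: 69

Derivation:
vaddr = 954: l1_idx=3, l2_idx=5
L1[3] = 3; L2[3][5] = 69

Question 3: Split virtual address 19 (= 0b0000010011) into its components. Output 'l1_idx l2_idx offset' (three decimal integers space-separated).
Answer: 0 0 19

Derivation:
vaddr = 19 = 0b0000010011
  top 2 bits -> l1_idx = 0
  next 3 bits -> l2_idx = 0
  bottom 5 bits -> offset = 19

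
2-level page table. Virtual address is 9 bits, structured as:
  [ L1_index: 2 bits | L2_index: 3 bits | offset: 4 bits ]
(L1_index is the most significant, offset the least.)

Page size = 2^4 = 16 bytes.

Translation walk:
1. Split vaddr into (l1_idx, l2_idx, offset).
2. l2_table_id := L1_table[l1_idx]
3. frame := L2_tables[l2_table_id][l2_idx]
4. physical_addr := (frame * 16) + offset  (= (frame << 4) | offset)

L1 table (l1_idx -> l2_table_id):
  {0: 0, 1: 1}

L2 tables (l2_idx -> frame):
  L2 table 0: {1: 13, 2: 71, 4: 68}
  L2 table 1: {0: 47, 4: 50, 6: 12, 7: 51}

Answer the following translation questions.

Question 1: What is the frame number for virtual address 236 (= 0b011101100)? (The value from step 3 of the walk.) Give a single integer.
vaddr = 236: l1_idx=1, l2_idx=6
L1[1] = 1; L2[1][6] = 12

Answer: 12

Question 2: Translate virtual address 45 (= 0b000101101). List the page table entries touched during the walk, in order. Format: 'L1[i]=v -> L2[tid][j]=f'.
vaddr = 45 = 0b000101101
Split: l1_idx=0, l2_idx=2, offset=13

Answer: L1[0]=0 -> L2[0][2]=71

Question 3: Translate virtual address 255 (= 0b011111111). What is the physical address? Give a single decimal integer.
vaddr = 255 = 0b011111111
Split: l1_idx=1, l2_idx=7, offset=15
L1[1] = 1
L2[1][7] = 51
paddr = 51 * 16 + 15 = 831

Answer: 831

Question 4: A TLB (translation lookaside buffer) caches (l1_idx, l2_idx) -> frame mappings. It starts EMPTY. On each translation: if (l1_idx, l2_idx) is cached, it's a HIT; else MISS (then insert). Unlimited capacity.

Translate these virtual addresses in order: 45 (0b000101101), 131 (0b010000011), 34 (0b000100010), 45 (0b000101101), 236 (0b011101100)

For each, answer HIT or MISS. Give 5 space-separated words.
vaddr=45: (0,2) not in TLB -> MISS, insert
vaddr=131: (1,0) not in TLB -> MISS, insert
vaddr=34: (0,2) in TLB -> HIT
vaddr=45: (0,2) in TLB -> HIT
vaddr=236: (1,6) not in TLB -> MISS, insert

Answer: MISS MISS HIT HIT MISS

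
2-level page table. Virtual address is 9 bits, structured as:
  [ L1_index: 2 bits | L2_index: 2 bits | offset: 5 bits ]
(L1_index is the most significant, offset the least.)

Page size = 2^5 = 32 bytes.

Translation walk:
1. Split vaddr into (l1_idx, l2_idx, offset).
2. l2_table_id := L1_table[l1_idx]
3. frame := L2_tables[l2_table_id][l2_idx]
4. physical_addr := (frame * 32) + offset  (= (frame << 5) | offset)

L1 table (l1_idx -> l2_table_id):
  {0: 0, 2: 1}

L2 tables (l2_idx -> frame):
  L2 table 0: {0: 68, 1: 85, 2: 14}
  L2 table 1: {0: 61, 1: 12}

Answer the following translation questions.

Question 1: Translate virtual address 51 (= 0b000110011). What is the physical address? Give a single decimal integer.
Answer: 2739

Derivation:
vaddr = 51 = 0b000110011
Split: l1_idx=0, l2_idx=1, offset=19
L1[0] = 0
L2[0][1] = 85
paddr = 85 * 32 + 19 = 2739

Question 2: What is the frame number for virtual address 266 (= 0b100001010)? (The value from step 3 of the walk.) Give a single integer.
vaddr = 266: l1_idx=2, l2_idx=0
L1[2] = 1; L2[1][0] = 61

Answer: 61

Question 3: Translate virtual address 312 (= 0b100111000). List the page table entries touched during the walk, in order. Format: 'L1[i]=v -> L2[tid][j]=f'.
vaddr = 312 = 0b100111000
Split: l1_idx=2, l2_idx=1, offset=24

Answer: L1[2]=1 -> L2[1][1]=12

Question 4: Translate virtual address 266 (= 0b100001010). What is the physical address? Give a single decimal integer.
Answer: 1962

Derivation:
vaddr = 266 = 0b100001010
Split: l1_idx=2, l2_idx=0, offset=10
L1[2] = 1
L2[1][0] = 61
paddr = 61 * 32 + 10 = 1962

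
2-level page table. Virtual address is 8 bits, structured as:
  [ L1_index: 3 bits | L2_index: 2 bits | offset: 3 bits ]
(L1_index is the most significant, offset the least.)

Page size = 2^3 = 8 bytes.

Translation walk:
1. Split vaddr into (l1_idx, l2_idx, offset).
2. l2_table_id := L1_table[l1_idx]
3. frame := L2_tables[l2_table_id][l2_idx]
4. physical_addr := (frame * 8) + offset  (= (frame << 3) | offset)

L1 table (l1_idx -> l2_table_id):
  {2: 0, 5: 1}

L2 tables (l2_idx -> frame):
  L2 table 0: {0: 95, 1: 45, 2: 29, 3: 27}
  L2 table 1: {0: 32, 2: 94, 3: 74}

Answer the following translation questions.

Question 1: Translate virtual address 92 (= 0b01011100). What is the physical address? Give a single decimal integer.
Answer: 220

Derivation:
vaddr = 92 = 0b01011100
Split: l1_idx=2, l2_idx=3, offset=4
L1[2] = 0
L2[0][3] = 27
paddr = 27 * 8 + 4 = 220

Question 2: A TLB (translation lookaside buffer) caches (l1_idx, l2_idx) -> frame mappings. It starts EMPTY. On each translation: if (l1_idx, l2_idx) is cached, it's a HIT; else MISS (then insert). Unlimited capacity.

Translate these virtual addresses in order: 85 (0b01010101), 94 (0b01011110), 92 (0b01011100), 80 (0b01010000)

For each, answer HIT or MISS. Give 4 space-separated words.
Answer: MISS MISS HIT HIT

Derivation:
vaddr=85: (2,2) not in TLB -> MISS, insert
vaddr=94: (2,3) not in TLB -> MISS, insert
vaddr=92: (2,3) in TLB -> HIT
vaddr=80: (2,2) in TLB -> HIT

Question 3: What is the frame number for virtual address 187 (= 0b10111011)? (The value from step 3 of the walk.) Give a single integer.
vaddr = 187: l1_idx=5, l2_idx=3
L1[5] = 1; L2[1][3] = 74

Answer: 74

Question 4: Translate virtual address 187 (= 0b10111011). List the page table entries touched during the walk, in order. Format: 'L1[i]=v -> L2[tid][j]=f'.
vaddr = 187 = 0b10111011
Split: l1_idx=5, l2_idx=3, offset=3

Answer: L1[5]=1 -> L2[1][3]=74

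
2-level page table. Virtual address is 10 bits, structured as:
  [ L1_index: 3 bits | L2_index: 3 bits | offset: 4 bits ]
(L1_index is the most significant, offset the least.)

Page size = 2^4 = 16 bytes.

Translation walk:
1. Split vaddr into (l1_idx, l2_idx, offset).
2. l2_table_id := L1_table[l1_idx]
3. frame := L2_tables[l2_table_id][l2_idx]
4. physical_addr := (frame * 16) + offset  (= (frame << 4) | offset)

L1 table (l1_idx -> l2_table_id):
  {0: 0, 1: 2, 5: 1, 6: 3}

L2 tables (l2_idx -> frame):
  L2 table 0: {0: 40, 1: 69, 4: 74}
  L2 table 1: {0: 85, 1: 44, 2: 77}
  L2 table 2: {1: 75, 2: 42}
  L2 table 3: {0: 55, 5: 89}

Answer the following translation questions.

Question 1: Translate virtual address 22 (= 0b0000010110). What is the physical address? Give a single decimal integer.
Answer: 1110

Derivation:
vaddr = 22 = 0b0000010110
Split: l1_idx=0, l2_idx=1, offset=6
L1[0] = 0
L2[0][1] = 69
paddr = 69 * 16 + 6 = 1110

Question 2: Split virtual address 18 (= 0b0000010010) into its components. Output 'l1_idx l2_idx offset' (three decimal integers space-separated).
Answer: 0 1 2

Derivation:
vaddr = 18 = 0b0000010010
  top 3 bits -> l1_idx = 0
  next 3 bits -> l2_idx = 1
  bottom 4 bits -> offset = 2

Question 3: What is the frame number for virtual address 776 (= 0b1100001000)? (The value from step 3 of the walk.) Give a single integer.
vaddr = 776: l1_idx=6, l2_idx=0
L1[6] = 3; L2[3][0] = 55

Answer: 55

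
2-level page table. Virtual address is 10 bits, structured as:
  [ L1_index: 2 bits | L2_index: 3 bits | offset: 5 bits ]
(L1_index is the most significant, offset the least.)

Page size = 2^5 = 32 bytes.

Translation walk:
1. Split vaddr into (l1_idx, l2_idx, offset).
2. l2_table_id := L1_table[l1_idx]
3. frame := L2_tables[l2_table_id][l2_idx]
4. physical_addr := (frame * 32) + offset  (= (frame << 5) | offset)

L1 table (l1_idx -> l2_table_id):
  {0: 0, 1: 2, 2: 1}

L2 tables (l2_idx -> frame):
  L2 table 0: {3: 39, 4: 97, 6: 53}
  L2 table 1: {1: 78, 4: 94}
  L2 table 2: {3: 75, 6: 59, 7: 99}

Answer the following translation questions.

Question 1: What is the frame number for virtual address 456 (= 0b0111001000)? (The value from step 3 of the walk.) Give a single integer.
vaddr = 456: l1_idx=1, l2_idx=6
L1[1] = 2; L2[2][6] = 59

Answer: 59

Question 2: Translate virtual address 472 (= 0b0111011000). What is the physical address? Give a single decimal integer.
vaddr = 472 = 0b0111011000
Split: l1_idx=1, l2_idx=6, offset=24
L1[1] = 2
L2[2][6] = 59
paddr = 59 * 32 + 24 = 1912

Answer: 1912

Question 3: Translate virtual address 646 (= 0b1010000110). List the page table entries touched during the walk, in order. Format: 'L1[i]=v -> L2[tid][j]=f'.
Answer: L1[2]=1 -> L2[1][4]=94

Derivation:
vaddr = 646 = 0b1010000110
Split: l1_idx=2, l2_idx=4, offset=6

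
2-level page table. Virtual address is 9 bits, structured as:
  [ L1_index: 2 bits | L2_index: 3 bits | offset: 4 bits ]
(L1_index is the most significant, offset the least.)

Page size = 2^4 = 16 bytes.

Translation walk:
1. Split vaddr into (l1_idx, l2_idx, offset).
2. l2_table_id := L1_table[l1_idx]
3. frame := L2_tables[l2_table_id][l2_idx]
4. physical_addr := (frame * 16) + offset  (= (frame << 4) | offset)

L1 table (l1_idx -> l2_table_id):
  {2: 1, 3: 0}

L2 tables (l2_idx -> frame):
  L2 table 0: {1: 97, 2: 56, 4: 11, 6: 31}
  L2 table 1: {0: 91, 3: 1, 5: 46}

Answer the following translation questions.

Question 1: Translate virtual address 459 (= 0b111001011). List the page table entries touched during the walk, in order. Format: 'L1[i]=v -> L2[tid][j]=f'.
Answer: L1[3]=0 -> L2[0][4]=11

Derivation:
vaddr = 459 = 0b111001011
Split: l1_idx=3, l2_idx=4, offset=11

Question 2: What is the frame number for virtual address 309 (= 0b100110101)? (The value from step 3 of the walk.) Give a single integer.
Answer: 1

Derivation:
vaddr = 309: l1_idx=2, l2_idx=3
L1[2] = 1; L2[1][3] = 1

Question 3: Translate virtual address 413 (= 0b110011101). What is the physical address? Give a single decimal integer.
Answer: 1565

Derivation:
vaddr = 413 = 0b110011101
Split: l1_idx=3, l2_idx=1, offset=13
L1[3] = 0
L2[0][1] = 97
paddr = 97 * 16 + 13 = 1565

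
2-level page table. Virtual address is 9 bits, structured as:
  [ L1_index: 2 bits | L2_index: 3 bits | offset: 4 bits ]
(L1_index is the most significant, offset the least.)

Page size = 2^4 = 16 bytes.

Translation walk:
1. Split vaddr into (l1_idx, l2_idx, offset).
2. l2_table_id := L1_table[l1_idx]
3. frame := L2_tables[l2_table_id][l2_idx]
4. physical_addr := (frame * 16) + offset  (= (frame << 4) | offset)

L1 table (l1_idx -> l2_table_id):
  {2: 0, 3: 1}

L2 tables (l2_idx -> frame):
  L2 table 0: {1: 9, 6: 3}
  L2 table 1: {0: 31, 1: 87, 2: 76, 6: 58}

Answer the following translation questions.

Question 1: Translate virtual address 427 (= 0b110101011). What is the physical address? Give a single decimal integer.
Answer: 1227

Derivation:
vaddr = 427 = 0b110101011
Split: l1_idx=3, l2_idx=2, offset=11
L1[3] = 1
L2[1][2] = 76
paddr = 76 * 16 + 11 = 1227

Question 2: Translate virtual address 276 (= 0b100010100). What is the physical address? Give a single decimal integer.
Answer: 148

Derivation:
vaddr = 276 = 0b100010100
Split: l1_idx=2, l2_idx=1, offset=4
L1[2] = 0
L2[0][1] = 9
paddr = 9 * 16 + 4 = 148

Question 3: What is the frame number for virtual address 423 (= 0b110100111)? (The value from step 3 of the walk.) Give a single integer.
vaddr = 423: l1_idx=3, l2_idx=2
L1[3] = 1; L2[1][2] = 76

Answer: 76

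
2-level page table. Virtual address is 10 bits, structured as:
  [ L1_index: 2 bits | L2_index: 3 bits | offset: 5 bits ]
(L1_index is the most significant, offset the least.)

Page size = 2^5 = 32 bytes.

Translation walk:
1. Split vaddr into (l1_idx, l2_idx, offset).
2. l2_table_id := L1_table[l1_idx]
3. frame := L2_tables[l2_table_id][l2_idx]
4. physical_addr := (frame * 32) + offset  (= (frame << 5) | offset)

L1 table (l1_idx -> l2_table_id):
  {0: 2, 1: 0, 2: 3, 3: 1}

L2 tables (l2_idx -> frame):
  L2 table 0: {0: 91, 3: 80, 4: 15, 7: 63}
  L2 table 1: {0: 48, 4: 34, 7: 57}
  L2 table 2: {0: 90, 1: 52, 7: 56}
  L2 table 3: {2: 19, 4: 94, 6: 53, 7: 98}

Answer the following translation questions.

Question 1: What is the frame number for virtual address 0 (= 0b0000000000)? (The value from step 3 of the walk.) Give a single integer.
vaddr = 0: l1_idx=0, l2_idx=0
L1[0] = 2; L2[2][0] = 90

Answer: 90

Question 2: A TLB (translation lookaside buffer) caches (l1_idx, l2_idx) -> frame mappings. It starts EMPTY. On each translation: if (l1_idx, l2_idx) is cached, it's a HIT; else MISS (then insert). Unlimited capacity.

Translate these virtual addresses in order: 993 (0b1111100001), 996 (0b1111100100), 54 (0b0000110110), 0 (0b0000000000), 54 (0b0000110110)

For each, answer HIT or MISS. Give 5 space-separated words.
vaddr=993: (3,7) not in TLB -> MISS, insert
vaddr=996: (3,7) in TLB -> HIT
vaddr=54: (0,1) not in TLB -> MISS, insert
vaddr=0: (0,0) not in TLB -> MISS, insert
vaddr=54: (0,1) in TLB -> HIT

Answer: MISS HIT MISS MISS HIT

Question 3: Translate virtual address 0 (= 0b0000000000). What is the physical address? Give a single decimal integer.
vaddr = 0 = 0b0000000000
Split: l1_idx=0, l2_idx=0, offset=0
L1[0] = 2
L2[2][0] = 90
paddr = 90 * 32 + 0 = 2880

Answer: 2880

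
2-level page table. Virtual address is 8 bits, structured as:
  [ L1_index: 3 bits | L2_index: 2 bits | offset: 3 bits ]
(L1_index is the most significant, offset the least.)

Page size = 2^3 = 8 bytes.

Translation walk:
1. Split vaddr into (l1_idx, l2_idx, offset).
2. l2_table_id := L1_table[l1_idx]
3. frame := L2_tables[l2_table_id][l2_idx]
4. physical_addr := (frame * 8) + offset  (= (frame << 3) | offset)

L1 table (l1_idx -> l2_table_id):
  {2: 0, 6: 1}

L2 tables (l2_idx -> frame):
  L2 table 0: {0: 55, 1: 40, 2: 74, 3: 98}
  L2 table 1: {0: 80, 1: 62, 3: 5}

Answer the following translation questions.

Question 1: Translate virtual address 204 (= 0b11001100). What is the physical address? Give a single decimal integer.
vaddr = 204 = 0b11001100
Split: l1_idx=6, l2_idx=1, offset=4
L1[6] = 1
L2[1][1] = 62
paddr = 62 * 8 + 4 = 500

Answer: 500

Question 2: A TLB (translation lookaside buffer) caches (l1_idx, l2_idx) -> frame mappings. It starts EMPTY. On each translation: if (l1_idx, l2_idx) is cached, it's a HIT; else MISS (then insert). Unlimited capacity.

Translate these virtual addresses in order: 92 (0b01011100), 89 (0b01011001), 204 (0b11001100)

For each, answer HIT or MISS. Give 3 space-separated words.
vaddr=92: (2,3) not in TLB -> MISS, insert
vaddr=89: (2,3) in TLB -> HIT
vaddr=204: (6,1) not in TLB -> MISS, insert

Answer: MISS HIT MISS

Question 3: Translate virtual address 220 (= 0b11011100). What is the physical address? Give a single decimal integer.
Answer: 44

Derivation:
vaddr = 220 = 0b11011100
Split: l1_idx=6, l2_idx=3, offset=4
L1[6] = 1
L2[1][3] = 5
paddr = 5 * 8 + 4 = 44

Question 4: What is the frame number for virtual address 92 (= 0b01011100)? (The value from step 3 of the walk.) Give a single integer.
Answer: 98

Derivation:
vaddr = 92: l1_idx=2, l2_idx=3
L1[2] = 0; L2[0][3] = 98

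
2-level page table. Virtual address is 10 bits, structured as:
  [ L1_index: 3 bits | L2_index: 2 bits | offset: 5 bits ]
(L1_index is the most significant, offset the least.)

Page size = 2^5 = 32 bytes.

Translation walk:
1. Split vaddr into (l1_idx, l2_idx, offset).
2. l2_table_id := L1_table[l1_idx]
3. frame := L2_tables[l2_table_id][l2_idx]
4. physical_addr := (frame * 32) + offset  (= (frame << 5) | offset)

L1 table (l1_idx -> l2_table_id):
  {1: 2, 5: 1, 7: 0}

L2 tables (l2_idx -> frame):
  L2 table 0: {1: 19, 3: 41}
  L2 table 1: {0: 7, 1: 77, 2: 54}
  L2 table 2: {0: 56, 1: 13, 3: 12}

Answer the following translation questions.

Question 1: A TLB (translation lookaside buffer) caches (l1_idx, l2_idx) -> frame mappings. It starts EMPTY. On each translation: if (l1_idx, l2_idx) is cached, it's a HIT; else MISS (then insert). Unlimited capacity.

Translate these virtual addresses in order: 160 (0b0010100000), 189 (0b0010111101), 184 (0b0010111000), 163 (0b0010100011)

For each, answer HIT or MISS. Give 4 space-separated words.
Answer: MISS HIT HIT HIT

Derivation:
vaddr=160: (1,1) not in TLB -> MISS, insert
vaddr=189: (1,1) in TLB -> HIT
vaddr=184: (1,1) in TLB -> HIT
vaddr=163: (1,1) in TLB -> HIT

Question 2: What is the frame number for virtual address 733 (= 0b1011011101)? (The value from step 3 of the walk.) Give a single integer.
Answer: 54

Derivation:
vaddr = 733: l1_idx=5, l2_idx=2
L1[5] = 1; L2[1][2] = 54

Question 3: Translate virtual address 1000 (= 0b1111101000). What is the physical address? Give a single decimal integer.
vaddr = 1000 = 0b1111101000
Split: l1_idx=7, l2_idx=3, offset=8
L1[7] = 0
L2[0][3] = 41
paddr = 41 * 32 + 8 = 1320

Answer: 1320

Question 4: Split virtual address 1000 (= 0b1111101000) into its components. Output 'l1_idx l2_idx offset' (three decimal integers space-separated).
Answer: 7 3 8

Derivation:
vaddr = 1000 = 0b1111101000
  top 3 bits -> l1_idx = 7
  next 2 bits -> l2_idx = 3
  bottom 5 bits -> offset = 8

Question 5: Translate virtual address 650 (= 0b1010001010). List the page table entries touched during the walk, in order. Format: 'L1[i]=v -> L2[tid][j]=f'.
Answer: L1[5]=1 -> L2[1][0]=7

Derivation:
vaddr = 650 = 0b1010001010
Split: l1_idx=5, l2_idx=0, offset=10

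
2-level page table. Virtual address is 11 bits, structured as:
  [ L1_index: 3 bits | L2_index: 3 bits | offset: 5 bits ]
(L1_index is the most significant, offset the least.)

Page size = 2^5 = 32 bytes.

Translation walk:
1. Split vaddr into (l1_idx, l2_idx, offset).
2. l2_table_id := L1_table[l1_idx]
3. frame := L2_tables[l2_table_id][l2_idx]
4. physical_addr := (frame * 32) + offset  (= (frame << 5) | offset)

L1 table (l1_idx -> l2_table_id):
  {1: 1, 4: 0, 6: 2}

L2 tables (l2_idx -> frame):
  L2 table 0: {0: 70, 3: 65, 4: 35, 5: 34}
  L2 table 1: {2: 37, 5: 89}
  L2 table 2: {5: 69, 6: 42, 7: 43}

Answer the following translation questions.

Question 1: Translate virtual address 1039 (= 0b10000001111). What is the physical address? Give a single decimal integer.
Answer: 2255

Derivation:
vaddr = 1039 = 0b10000001111
Split: l1_idx=4, l2_idx=0, offset=15
L1[4] = 0
L2[0][0] = 70
paddr = 70 * 32 + 15 = 2255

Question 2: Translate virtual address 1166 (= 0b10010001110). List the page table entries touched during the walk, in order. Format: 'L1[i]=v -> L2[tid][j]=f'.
vaddr = 1166 = 0b10010001110
Split: l1_idx=4, l2_idx=4, offset=14

Answer: L1[4]=0 -> L2[0][4]=35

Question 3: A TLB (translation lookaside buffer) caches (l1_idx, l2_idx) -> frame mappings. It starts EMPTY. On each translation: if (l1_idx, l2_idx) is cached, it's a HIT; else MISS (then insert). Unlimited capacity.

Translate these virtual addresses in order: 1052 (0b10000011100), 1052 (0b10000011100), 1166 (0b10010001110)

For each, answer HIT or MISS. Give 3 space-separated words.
vaddr=1052: (4,0) not in TLB -> MISS, insert
vaddr=1052: (4,0) in TLB -> HIT
vaddr=1166: (4,4) not in TLB -> MISS, insert

Answer: MISS HIT MISS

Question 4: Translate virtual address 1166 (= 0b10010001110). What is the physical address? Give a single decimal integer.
vaddr = 1166 = 0b10010001110
Split: l1_idx=4, l2_idx=4, offset=14
L1[4] = 0
L2[0][4] = 35
paddr = 35 * 32 + 14 = 1134

Answer: 1134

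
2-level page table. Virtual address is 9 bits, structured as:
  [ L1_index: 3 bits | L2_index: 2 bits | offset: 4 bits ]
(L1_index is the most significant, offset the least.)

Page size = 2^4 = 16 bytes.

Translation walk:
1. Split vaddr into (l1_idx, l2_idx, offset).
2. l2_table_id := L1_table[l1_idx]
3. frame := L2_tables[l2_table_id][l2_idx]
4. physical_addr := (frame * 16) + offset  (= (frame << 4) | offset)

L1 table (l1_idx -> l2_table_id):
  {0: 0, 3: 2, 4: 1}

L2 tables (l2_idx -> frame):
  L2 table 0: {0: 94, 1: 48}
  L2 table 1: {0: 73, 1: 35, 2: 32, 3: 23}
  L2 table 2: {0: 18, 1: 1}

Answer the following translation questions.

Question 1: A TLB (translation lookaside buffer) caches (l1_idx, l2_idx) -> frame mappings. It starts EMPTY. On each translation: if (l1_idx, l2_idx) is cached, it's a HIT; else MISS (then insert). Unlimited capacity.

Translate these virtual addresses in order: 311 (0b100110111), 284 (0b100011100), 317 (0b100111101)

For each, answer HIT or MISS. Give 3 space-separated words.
Answer: MISS MISS HIT

Derivation:
vaddr=311: (4,3) not in TLB -> MISS, insert
vaddr=284: (4,1) not in TLB -> MISS, insert
vaddr=317: (4,3) in TLB -> HIT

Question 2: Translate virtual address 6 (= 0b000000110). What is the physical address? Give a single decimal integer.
Answer: 1510

Derivation:
vaddr = 6 = 0b000000110
Split: l1_idx=0, l2_idx=0, offset=6
L1[0] = 0
L2[0][0] = 94
paddr = 94 * 16 + 6 = 1510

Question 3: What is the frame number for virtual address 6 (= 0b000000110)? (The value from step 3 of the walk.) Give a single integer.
vaddr = 6: l1_idx=0, l2_idx=0
L1[0] = 0; L2[0][0] = 94

Answer: 94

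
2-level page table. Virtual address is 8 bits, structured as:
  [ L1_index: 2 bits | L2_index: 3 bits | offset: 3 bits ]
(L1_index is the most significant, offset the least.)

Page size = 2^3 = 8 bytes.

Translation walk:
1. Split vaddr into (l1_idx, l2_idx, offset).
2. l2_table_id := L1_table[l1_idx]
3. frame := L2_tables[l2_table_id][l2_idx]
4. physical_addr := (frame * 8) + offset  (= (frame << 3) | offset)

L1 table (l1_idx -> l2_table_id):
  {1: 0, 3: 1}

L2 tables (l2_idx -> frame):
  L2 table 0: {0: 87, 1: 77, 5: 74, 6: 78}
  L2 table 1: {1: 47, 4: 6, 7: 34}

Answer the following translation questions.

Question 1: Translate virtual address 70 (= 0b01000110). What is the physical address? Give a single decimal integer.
Answer: 702

Derivation:
vaddr = 70 = 0b01000110
Split: l1_idx=1, l2_idx=0, offset=6
L1[1] = 0
L2[0][0] = 87
paddr = 87 * 8 + 6 = 702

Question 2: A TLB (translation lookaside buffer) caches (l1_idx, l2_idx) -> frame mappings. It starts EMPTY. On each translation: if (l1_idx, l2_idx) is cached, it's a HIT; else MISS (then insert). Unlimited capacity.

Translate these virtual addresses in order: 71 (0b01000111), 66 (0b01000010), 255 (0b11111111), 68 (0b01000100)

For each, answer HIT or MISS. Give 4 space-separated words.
Answer: MISS HIT MISS HIT

Derivation:
vaddr=71: (1,0) not in TLB -> MISS, insert
vaddr=66: (1,0) in TLB -> HIT
vaddr=255: (3,7) not in TLB -> MISS, insert
vaddr=68: (1,0) in TLB -> HIT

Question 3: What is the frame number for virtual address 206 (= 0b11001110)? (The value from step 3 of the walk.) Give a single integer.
Answer: 47

Derivation:
vaddr = 206: l1_idx=3, l2_idx=1
L1[3] = 1; L2[1][1] = 47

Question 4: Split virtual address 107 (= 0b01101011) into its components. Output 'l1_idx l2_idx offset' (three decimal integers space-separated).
Answer: 1 5 3

Derivation:
vaddr = 107 = 0b01101011
  top 2 bits -> l1_idx = 1
  next 3 bits -> l2_idx = 5
  bottom 3 bits -> offset = 3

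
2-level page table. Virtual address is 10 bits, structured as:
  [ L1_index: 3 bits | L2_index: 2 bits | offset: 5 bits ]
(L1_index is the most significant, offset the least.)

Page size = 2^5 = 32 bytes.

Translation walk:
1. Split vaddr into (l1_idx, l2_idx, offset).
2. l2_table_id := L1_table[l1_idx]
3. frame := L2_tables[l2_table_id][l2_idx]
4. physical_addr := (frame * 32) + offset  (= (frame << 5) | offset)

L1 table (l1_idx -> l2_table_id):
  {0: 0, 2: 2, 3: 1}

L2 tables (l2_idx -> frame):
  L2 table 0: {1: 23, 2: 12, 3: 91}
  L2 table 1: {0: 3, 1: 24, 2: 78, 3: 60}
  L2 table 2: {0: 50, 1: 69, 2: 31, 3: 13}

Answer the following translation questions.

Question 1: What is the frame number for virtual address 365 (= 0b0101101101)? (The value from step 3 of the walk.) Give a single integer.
vaddr = 365: l1_idx=2, l2_idx=3
L1[2] = 2; L2[2][3] = 13

Answer: 13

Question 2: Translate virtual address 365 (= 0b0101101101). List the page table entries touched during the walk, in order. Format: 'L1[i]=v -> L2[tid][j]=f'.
vaddr = 365 = 0b0101101101
Split: l1_idx=2, l2_idx=3, offset=13

Answer: L1[2]=2 -> L2[2][3]=13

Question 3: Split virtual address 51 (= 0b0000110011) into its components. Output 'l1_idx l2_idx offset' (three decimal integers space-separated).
vaddr = 51 = 0b0000110011
  top 3 bits -> l1_idx = 0
  next 2 bits -> l2_idx = 1
  bottom 5 bits -> offset = 19

Answer: 0 1 19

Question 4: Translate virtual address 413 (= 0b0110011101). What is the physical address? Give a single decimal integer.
vaddr = 413 = 0b0110011101
Split: l1_idx=3, l2_idx=0, offset=29
L1[3] = 1
L2[1][0] = 3
paddr = 3 * 32 + 29 = 125

Answer: 125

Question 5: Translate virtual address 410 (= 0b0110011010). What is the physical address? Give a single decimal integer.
vaddr = 410 = 0b0110011010
Split: l1_idx=3, l2_idx=0, offset=26
L1[3] = 1
L2[1][0] = 3
paddr = 3 * 32 + 26 = 122

Answer: 122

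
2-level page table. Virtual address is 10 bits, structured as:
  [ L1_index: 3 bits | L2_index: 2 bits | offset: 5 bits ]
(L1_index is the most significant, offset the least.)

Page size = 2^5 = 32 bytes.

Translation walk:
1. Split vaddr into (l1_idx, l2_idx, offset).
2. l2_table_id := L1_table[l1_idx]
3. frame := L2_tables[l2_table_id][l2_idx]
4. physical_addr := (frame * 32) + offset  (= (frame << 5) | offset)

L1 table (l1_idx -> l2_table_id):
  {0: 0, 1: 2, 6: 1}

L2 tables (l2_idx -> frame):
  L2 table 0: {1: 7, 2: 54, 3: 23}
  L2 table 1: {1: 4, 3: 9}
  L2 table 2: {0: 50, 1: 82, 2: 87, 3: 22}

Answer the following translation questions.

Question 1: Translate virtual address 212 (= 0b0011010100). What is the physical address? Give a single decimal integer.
vaddr = 212 = 0b0011010100
Split: l1_idx=1, l2_idx=2, offset=20
L1[1] = 2
L2[2][2] = 87
paddr = 87 * 32 + 20 = 2804

Answer: 2804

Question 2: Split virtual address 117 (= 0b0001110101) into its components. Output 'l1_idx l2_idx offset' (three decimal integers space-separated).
vaddr = 117 = 0b0001110101
  top 3 bits -> l1_idx = 0
  next 2 bits -> l2_idx = 3
  bottom 5 bits -> offset = 21

Answer: 0 3 21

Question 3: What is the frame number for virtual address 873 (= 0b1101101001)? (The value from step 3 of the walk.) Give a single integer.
vaddr = 873: l1_idx=6, l2_idx=3
L1[6] = 1; L2[1][3] = 9

Answer: 9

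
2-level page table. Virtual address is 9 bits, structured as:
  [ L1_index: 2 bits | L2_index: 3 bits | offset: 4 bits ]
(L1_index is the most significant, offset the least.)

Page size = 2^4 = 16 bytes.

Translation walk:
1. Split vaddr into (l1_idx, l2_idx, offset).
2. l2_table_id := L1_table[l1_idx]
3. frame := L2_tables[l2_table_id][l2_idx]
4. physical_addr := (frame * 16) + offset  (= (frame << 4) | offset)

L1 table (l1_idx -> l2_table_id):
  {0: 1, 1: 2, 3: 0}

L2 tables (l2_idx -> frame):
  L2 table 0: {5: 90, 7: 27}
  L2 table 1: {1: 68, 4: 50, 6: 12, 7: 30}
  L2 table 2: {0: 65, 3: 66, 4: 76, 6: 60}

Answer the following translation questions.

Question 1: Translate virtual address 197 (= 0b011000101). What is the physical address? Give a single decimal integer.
Answer: 1221

Derivation:
vaddr = 197 = 0b011000101
Split: l1_idx=1, l2_idx=4, offset=5
L1[1] = 2
L2[2][4] = 76
paddr = 76 * 16 + 5 = 1221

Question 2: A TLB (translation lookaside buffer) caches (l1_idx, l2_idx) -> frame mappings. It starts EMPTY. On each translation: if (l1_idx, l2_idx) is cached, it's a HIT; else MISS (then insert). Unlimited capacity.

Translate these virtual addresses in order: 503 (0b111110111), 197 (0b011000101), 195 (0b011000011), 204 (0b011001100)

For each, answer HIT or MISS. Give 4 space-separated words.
Answer: MISS MISS HIT HIT

Derivation:
vaddr=503: (3,7) not in TLB -> MISS, insert
vaddr=197: (1,4) not in TLB -> MISS, insert
vaddr=195: (1,4) in TLB -> HIT
vaddr=204: (1,4) in TLB -> HIT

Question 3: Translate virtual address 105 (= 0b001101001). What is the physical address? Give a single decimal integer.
Answer: 201

Derivation:
vaddr = 105 = 0b001101001
Split: l1_idx=0, l2_idx=6, offset=9
L1[0] = 1
L2[1][6] = 12
paddr = 12 * 16 + 9 = 201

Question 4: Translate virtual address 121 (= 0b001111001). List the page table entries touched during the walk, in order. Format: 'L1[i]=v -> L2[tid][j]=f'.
Answer: L1[0]=1 -> L2[1][7]=30

Derivation:
vaddr = 121 = 0b001111001
Split: l1_idx=0, l2_idx=7, offset=9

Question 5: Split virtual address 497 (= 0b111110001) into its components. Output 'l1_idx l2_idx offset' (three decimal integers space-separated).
vaddr = 497 = 0b111110001
  top 2 bits -> l1_idx = 3
  next 3 bits -> l2_idx = 7
  bottom 4 bits -> offset = 1

Answer: 3 7 1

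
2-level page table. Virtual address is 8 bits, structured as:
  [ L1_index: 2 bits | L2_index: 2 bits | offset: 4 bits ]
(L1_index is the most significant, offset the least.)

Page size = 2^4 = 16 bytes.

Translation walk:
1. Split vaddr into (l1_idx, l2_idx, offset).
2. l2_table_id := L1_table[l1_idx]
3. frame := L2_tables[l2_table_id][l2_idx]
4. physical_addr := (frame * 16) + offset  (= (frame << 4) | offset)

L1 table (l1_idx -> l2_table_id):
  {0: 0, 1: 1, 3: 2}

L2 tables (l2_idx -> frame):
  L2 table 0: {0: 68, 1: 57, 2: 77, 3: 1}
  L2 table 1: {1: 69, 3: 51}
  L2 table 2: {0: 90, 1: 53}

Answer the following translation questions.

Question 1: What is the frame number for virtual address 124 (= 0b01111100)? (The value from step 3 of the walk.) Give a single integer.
Answer: 51

Derivation:
vaddr = 124: l1_idx=1, l2_idx=3
L1[1] = 1; L2[1][3] = 51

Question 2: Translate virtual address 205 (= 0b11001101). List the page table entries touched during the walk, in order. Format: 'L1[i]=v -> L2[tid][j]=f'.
Answer: L1[3]=2 -> L2[2][0]=90

Derivation:
vaddr = 205 = 0b11001101
Split: l1_idx=3, l2_idx=0, offset=13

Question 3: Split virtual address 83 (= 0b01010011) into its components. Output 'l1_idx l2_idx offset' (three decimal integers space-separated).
Answer: 1 1 3

Derivation:
vaddr = 83 = 0b01010011
  top 2 bits -> l1_idx = 1
  next 2 bits -> l2_idx = 1
  bottom 4 bits -> offset = 3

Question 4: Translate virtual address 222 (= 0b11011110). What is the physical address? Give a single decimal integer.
Answer: 862

Derivation:
vaddr = 222 = 0b11011110
Split: l1_idx=3, l2_idx=1, offset=14
L1[3] = 2
L2[2][1] = 53
paddr = 53 * 16 + 14 = 862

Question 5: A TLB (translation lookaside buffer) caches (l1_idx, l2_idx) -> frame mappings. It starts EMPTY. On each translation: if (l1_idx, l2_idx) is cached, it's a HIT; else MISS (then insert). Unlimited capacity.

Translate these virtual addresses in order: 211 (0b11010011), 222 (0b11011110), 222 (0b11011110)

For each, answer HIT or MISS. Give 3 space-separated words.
vaddr=211: (3,1) not in TLB -> MISS, insert
vaddr=222: (3,1) in TLB -> HIT
vaddr=222: (3,1) in TLB -> HIT

Answer: MISS HIT HIT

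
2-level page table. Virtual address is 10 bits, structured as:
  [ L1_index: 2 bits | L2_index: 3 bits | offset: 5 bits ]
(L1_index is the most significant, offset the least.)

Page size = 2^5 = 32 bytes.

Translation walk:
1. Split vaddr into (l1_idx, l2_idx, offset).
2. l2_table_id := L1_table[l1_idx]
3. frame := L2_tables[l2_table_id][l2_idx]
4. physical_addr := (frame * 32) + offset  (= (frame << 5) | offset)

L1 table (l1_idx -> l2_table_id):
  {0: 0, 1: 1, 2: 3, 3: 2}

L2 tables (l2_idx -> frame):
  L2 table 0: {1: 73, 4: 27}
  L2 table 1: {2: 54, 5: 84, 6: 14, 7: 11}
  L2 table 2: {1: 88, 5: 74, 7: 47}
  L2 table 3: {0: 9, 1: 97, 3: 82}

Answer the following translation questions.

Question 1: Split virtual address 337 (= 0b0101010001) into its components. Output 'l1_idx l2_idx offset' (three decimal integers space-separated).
Answer: 1 2 17

Derivation:
vaddr = 337 = 0b0101010001
  top 2 bits -> l1_idx = 1
  next 3 bits -> l2_idx = 2
  bottom 5 bits -> offset = 17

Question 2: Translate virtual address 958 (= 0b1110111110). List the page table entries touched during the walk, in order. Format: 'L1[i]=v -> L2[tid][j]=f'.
Answer: L1[3]=2 -> L2[2][5]=74

Derivation:
vaddr = 958 = 0b1110111110
Split: l1_idx=3, l2_idx=5, offset=30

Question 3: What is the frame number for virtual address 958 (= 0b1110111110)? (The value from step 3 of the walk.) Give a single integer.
vaddr = 958: l1_idx=3, l2_idx=5
L1[3] = 2; L2[2][5] = 74

Answer: 74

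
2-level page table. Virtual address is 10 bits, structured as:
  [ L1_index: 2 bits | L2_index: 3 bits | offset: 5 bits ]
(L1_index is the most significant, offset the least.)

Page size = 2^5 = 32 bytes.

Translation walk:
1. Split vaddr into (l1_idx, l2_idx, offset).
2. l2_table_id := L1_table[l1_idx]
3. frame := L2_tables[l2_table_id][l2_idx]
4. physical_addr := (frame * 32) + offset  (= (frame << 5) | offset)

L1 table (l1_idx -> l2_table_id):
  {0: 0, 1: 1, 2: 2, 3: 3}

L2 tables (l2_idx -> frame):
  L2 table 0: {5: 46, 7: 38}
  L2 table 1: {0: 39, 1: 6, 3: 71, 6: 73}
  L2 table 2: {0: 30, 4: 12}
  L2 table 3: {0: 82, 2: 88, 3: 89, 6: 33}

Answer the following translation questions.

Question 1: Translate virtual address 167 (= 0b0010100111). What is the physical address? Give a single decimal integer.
Answer: 1479

Derivation:
vaddr = 167 = 0b0010100111
Split: l1_idx=0, l2_idx=5, offset=7
L1[0] = 0
L2[0][5] = 46
paddr = 46 * 32 + 7 = 1479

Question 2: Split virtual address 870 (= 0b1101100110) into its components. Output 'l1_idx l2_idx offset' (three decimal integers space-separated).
vaddr = 870 = 0b1101100110
  top 2 bits -> l1_idx = 3
  next 3 bits -> l2_idx = 3
  bottom 5 bits -> offset = 6

Answer: 3 3 6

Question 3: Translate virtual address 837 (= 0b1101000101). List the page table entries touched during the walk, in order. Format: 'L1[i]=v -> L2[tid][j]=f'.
vaddr = 837 = 0b1101000101
Split: l1_idx=3, l2_idx=2, offset=5

Answer: L1[3]=3 -> L2[3][2]=88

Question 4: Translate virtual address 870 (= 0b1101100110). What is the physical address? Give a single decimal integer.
vaddr = 870 = 0b1101100110
Split: l1_idx=3, l2_idx=3, offset=6
L1[3] = 3
L2[3][3] = 89
paddr = 89 * 32 + 6 = 2854

Answer: 2854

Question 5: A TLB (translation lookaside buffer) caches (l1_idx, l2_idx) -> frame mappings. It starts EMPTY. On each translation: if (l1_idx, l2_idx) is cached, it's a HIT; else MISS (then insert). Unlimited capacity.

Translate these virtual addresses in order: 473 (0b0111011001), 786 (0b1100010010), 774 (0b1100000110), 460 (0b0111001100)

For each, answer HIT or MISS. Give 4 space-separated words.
vaddr=473: (1,6) not in TLB -> MISS, insert
vaddr=786: (3,0) not in TLB -> MISS, insert
vaddr=774: (3,0) in TLB -> HIT
vaddr=460: (1,6) in TLB -> HIT

Answer: MISS MISS HIT HIT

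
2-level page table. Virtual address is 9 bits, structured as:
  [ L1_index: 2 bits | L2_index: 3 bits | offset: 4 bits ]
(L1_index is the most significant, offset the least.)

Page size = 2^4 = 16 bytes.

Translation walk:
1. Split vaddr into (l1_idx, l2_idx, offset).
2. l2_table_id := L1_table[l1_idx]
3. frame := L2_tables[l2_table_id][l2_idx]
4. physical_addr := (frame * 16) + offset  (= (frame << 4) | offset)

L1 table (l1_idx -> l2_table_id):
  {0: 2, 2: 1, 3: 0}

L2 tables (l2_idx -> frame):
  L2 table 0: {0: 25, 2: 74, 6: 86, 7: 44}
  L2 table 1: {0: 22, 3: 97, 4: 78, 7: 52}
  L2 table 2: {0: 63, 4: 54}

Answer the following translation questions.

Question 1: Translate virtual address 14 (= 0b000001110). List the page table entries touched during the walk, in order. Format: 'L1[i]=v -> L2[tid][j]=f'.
vaddr = 14 = 0b000001110
Split: l1_idx=0, l2_idx=0, offset=14

Answer: L1[0]=2 -> L2[2][0]=63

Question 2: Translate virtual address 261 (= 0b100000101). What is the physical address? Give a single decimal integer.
Answer: 357

Derivation:
vaddr = 261 = 0b100000101
Split: l1_idx=2, l2_idx=0, offset=5
L1[2] = 1
L2[1][0] = 22
paddr = 22 * 16 + 5 = 357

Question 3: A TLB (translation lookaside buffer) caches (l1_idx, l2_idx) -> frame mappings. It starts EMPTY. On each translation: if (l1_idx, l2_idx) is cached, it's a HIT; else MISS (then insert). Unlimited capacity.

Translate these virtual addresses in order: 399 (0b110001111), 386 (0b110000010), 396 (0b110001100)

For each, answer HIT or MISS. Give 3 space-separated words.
Answer: MISS HIT HIT

Derivation:
vaddr=399: (3,0) not in TLB -> MISS, insert
vaddr=386: (3,0) in TLB -> HIT
vaddr=396: (3,0) in TLB -> HIT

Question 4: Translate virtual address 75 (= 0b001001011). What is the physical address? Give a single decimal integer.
vaddr = 75 = 0b001001011
Split: l1_idx=0, l2_idx=4, offset=11
L1[0] = 2
L2[2][4] = 54
paddr = 54 * 16 + 11 = 875

Answer: 875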